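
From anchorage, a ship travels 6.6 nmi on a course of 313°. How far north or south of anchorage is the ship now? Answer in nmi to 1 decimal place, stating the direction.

Leg 1 (313°, 6.6 nmi): east 6.6 sin 313° = -4.83, north 6.6 cos 313° = 4.50
Net north component: 4.50 nmi.

4.5 nmi north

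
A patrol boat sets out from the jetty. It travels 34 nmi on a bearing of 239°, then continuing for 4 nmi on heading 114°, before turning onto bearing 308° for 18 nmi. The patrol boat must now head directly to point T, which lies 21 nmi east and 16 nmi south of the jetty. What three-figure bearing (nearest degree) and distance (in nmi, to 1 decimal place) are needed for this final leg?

097°, 61.2 nmi

Leg 1 (239°, 34 nmi): east 34 sin 239° = -29.14, north 34 cos 239° = -17.51
Leg 2 (114°, 4 nmi): east 4 sin 114° = 3.65, north 4 cos 114° = -1.63
Leg 3 (308°, 18 nmi): east 18 sin 308° = -14.18, north 18 cos 308° = 11.08
Current position: (-39.67, -8.06). Target: (21, -16). Remaining: Δeast = 60.67, Δnorth = -7.94.
Bearing = atan2(60.67, -7.94) mod 360° = 97.46°; distance = √((60.67)² + (-7.94)²) = 61.192 nmi.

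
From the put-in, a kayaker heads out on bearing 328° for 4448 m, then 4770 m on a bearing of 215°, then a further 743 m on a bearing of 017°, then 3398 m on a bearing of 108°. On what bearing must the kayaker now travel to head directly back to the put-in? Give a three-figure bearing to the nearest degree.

Leg 1 (328°, 4448 m): east 4448 sin 328° = -2357.08, north 4448 cos 328° = 3772.12
Leg 2 (215°, 4770 m): east 4770 sin 215° = -2735.96, north 4770 cos 215° = -3907.36
Leg 3 (017°, 743 m): east 743 sin 17° = 217.23, north 743 cos 17° = 710.53
Leg 4 (108°, 3398 m): east 3398 sin 108° = 3231.69, north 3398 cos 108° = -1050.04
Net displacement: -1644.12 east, -474.74 north. Direction back to start is (1644.12, 474.74): bearing = atan2(1644.12, 474.74) mod 360° = 73.89° ≈ 074°.

074°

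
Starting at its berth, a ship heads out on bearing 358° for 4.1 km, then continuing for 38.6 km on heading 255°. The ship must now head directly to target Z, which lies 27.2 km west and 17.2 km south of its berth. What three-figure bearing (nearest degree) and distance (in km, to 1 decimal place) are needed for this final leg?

Leg 1 (358°, 4.1 km): east 4.1 sin 358° = -0.14, north 4.1 cos 358° = 4.10
Leg 2 (255°, 38.6 km): east 38.6 sin 255° = -37.28, north 38.6 cos 255° = -9.99
Current position: (-37.43, -5.89). Target: (-27.2, -17.2). Remaining: Δeast = 10.23, Δnorth = -11.31.
Bearing = atan2(10.23, -11.31) mod 360° = 137.87°; distance = √((10.23)² + (-11.31)²) = 15.247 km.

138°, 15.2 km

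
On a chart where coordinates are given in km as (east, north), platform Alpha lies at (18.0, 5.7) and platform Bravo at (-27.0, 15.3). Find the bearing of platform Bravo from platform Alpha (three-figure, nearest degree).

282°

Δeast = -27.0 − 18.0 = -45.00; Δnorth = 15.3 − 5.7 = 9.60.
Bearing = atan2(Δeast, Δnorth) mod 360° = 282.04° ≈ 282°.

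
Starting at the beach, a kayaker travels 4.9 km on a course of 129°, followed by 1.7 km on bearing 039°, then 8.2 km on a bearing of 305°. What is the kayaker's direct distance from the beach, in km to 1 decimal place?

Leg 1 (129°, 4.9 km): east 4.9 sin 129° = 3.81, north 4.9 cos 129° = -3.08
Leg 2 (039°, 1.7 km): east 1.7 sin 39° = 1.07, north 1.7 cos 39° = 1.32
Leg 3 (305°, 8.2 km): east 8.2 sin 305° = -6.72, north 8.2 cos 305° = 4.70
Net: -1.84 east, 2.94 north. Distance = √((-1.84)² + (2.94)²) = 3.469 km.

3.5 km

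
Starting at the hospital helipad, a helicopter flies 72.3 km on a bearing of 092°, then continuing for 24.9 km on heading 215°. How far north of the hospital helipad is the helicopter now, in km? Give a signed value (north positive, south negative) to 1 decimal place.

-22.9 km

Leg 1 (092°, 72.3 km): east 72.3 sin 92° = 72.26, north 72.3 cos 92° = -2.52
Leg 2 (215°, 24.9 km): east 24.9 sin 215° = -14.28, north 24.9 cos 215° = -20.40
Net north component: -22.92 km.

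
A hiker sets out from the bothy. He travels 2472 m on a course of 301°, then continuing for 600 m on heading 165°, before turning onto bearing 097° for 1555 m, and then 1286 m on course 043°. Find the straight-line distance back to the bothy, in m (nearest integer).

Leg 1 (301°, 2472 m): east 2472 sin 301° = -2118.92, north 2472 cos 301° = 1273.17
Leg 2 (165°, 600 m): east 600 sin 165° = 155.29, north 600 cos 165° = -579.56
Leg 3 (097°, 1555 m): east 1555 sin 97° = 1543.41, north 1555 cos 97° = -189.51
Leg 4 (043°, 1286 m): east 1286 sin 43° = 877.05, north 1286 cos 43° = 940.52
Net: 456.83 east, 1444.63 north. Distance = √((456.83)² + (1444.63)²) = 1515.144 m.

1515 m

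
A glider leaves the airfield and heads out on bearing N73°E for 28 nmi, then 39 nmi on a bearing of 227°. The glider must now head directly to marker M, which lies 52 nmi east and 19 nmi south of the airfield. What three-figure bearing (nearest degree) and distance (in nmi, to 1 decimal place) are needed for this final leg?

Leg 1 (N73°E, 28 nmi): east 28 sin 73° = 26.78, north 28 cos 73° = 8.19
Leg 2 (227°, 39 nmi): east 39 sin 227° = -28.52, north 39 cos 227° = -26.60
Current position: (-1.75, -18.41). Target: (52, -19). Remaining: Δeast = 53.75, Δnorth = -0.59.
Bearing = atan2(53.75, -0.59) mod 360° = 90.63°; distance = √((53.75)² + (-0.59)²) = 53.749 nmi.

091°, 53.7 nmi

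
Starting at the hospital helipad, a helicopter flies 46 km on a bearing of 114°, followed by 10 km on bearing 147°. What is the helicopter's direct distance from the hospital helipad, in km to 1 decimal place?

Leg 1 (114°, 46 km): east 46 sin 114° = 42.02, north 46 cos 114° = -18.71
Leg 2 (147°, 10 km): east 10 sin 147° = 5.45, north 10 cos 147° = -8.39
Net: 47.47 east, -27.10 north. Distance = √((47.47)² + (-27.10)²) = 54.659 km.

54.7 km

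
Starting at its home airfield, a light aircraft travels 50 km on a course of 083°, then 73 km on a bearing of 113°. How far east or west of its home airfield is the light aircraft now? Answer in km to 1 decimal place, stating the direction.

116.8 km east

Leg 1 (083°, 50 km): east 50 sin 83° = 49.63, north 50 cos 83° = 6.09
Leg 2 (113°, 73 km): east 73 sin 113° = 67.20, north 73 cos 113° = -28.52
Net east component: 116.82 km.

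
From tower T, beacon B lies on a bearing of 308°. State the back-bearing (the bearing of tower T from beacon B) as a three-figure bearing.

128°

Back-bearing = 308° − 180° = 128°.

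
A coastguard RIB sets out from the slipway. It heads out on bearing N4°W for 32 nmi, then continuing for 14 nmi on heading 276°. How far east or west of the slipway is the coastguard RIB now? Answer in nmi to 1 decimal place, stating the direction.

Leg 1 (N4°W, 32 nmi): east 32 sin 356° = -2.23, north 32 cos 356° = 31.92
Leg 2 (276°, 14 nmi): east 14 sin 276° = -13.92, north 14 cos 276° = 1.46
Net east component: -16.16 nmi.

16.2 nmi west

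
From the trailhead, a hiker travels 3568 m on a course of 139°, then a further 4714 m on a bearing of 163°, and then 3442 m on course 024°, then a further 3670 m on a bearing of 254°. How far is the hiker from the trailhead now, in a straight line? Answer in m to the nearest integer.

5312 m

Leg 1 (139°, 3568 m): east 3568 sin 139° = 2340.82, north 3568 cos 139° = -2692.80
Leg 2 (163°, 4714 m): east 4714 sin 163° = 1378.24, north 4714 cos 163° = -4508.02
Leg 3 (024°, 3442 m): east 3442 sin 24° = 1399.99, north 3442 cos 24° = 3144.42
Leg 4 (254°, 3670 m): east 3670 sin 254° = -3527.83, north 3670 cos 254° = -1011.59
Net: 1591.22 east, -5067.99 north. Distance = √((1591.22)² + (-5067.99)²) = 5311.920 m.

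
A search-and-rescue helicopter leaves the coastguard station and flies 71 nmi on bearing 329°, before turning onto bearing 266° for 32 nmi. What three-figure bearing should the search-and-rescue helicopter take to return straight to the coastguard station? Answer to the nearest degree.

Leg 1 (329°, 71 nmi): east 71 sin 329° = -36.57, north 71 cos 329° = 60.86
Leg 2 (266°, 32 nmi): east 32 sin 266° = -31.92, north 32 cos 266° = -2.23
Net displacement: -68.49 east, 58.63 north. Direction back to start is (68.49, -58.63): bearing = atan2(68.49, -58.63) mod 360° = 130.56° ≈ 131°.

131°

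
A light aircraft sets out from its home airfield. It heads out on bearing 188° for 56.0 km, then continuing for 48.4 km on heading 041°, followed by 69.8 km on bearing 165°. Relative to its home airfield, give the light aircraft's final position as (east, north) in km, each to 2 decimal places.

(42.03, -86.35)

Leg 1 (188°, 56.0 km): east 56.0 sin 188° = -7.79, north 56.0 cos 188° = -55.46
Leg 2 (041°, 48.4 km): east 48.4 sin 41° = 31.75, north 48.4 cos 41° = 36.53
Leg 3 (165°, 69.8 km): east 69.8 sin 165° = 18.07, north 69.8 cos 165° = -67.42
Summing: 42.03 km east, -86.35 km north → (42.03, -86.35).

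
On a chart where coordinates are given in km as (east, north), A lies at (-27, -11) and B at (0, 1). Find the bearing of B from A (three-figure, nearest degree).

066°

Δeast = 0 − -27 = 27.00; Δnorth = 1 − -11 = 12.00.
Bearing = atan2(Δeast, Δnorth) mod 360° = 66.04° ≈ 066°.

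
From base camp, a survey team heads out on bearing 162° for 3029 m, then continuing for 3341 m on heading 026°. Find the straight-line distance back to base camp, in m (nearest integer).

Leg 1 (162°, 3029 m): east 3029 sin 162° = 936.01, north 3029 cos 162° = -2880.75
Leg 2 (026°, 3341 m): east 3341 sin 26° = 1464.60, north 3341 cos 26° = 3002.87
Net: 2400.61 east, 122.12 north. Distance = √((2400.61)² + (122.12)²) = 2403.715 m.

2404 m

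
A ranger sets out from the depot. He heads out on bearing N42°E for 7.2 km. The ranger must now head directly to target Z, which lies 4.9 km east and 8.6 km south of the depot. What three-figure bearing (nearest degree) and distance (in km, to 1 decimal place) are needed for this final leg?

180°, 14.0 km

Leg 1 (N42°E, 7.2 km): east 7.2 sin 42° = 4.82, north 7.2 cos 42° = 5.35
Current position: (4.82, 5.35). Target: (4.9, -8.6). Remaining: Δeast = 0.08, Δnorth = -13.95.
Bearing = atan2(0.08, -13.95) mod 360° = 179.66°; distance = √((0.08)² + (-13.95)²) = 13.951 km.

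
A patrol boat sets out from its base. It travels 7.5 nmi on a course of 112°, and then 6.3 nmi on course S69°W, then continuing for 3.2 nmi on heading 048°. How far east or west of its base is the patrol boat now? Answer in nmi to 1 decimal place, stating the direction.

Leg 1 (112°, 7.5 nmi): east 7.5 sin 112° = 6.95, north 7.5 cos 112° = -2.81
Leg 2 (S69°W, 6.3 nmi): east 6.3 sin 249° = -5.88, north 6.3 cos 249° = -2.26
Leg 3 (048°, 3.2 nmi): east 3.2 sin 48° = 2.38, north 3.2 cos 48° = 2.14
Net east component: 3.45 nmi.

3.5 nmi east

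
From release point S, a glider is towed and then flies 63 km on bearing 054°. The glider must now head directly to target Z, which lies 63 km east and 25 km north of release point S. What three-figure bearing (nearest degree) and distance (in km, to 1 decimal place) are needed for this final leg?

Leg 1 (054°, 63 km): east 63 sin 54° = 50.97, north 63 cos 54° = 37.03
Current position: (50.97, 37.03). Target: (63, 25). Remaining: Δeast = 12.03, Δnorth = -12.03.
Bearing = atan2(12.03, -12.03) mod 360° = 135.00°; distance = √((12.03)² + (-12.03)²) = 17.015 km.

135°, 17.0 km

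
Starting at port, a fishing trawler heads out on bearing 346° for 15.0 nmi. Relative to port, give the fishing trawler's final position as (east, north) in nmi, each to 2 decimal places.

(-3.63, 14.55)

Leg 1 (346°, 15.0 nmi): east 15.0 sin 346° = -3.63, north 15.0 cos 346° = 14.55
Summing: -3.63 nmi east, 14.55 nmi north → (-3.63, 14.55).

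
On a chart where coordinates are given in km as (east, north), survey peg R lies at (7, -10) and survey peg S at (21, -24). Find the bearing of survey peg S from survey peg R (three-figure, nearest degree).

135°

Δeast = 21 − 7 = 14.00; Δnorth = -24 − -10 = -14.00.
Bearing = atan2(Δeast, Δnorth) mod 360° = 135.00° ≈ 135°.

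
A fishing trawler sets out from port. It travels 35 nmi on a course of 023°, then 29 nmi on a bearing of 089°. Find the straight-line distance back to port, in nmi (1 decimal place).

Leg 1 (023°, 35 nmi): east 35 sin 23° = 13.68, north 35 cos 23° = 32.22
Leg 2 (089°, 29 nmi): east 29 sin 89° = 29.00, north 29 cos 89° = 0.51
Net: 42.67 east, 32.72 north. Distance = √((42.67)² + (32.72)²) = 53.774 nmi.

53.8 nmi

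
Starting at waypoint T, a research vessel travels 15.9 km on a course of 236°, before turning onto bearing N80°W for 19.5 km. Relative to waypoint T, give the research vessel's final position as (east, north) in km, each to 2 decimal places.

Leg 1 (236°, 15.9 km): east 15.9 sin 236° = -13.18, north 15.9 cos 236° = -8.89
Leg 2 (N80°W, 19.5 km): east 19.5 sin 280° = -19.20, north 19.5 cos 280° = 3.39
Summing: -32.39 km east, -5.51 km north → (-32.39, -5.51).

(-32.39, -5.51)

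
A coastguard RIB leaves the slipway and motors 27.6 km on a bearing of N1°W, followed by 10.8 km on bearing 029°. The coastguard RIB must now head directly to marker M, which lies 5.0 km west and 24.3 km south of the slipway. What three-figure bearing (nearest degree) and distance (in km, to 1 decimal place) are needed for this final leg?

189°, 62.1 km

Leg 1 (N1°W, 27.6 km): east 27.6 sin 359° = -0.48, north 27.6 cos 359° = 27.60
Leg 2 (029°, 10.8 km): east 10.8 sin 29° = 5.24, north 10.8 cos 29° = 9.45
Current position: (4.75, 37.04). Target: (-5.0, -24.3). Remaining: Δeast = -9.75, Δnorth = -61.34.
Bearing = atan2(-9.75, -61.34) mod 360° = 189.04°; distance = √((-9.75)² + (-61.34)²) = 62.112 km.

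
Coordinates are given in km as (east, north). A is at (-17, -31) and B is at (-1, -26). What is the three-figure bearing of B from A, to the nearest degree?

Δeast = -1 − -17 = 16.00; Δnorth = -26 − -31 = 5.00.
Bearing = atan2(Δeast, Δnorth) mod 360° = 72.65° ≈ 073°.

073°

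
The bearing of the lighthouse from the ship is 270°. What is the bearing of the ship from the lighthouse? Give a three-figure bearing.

Back-bearing = 270° − 180° = 090°.

090°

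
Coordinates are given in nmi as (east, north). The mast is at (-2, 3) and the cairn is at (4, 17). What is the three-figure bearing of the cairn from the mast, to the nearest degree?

023°

Δeast = 4 − -2 = 6.00; Δnorth = 17 − 3 = 14.00.
Bearing = atan2(Δeast, Δnorth) mod 360° = 23.20° ≈ 023°.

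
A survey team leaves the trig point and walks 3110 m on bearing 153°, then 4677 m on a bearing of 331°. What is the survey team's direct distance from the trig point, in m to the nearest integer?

Leg 1 (153°, 3110 m): east 3110 sin 153° = 1411.91, north 3110 cos 153° = -2771.03
Leg 2 (331°, 4677 m): east 4677 sin 331° = -2267.45, north 4677 cos 331° = 4090.60
Net: -855.54 east, 1319.57 north. Distance = √((-855.54)² + (1319.57)²) = 1572.644 m.

1573 m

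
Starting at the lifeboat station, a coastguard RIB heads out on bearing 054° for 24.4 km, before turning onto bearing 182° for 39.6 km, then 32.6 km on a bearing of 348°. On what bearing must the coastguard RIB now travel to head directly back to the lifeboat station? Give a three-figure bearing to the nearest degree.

Leg 1 (054°, 24.4 km): east 24.4 sin 54° = 19.74, north 24.4 cos 54° = 14.34
Leg 2 (182°, 39.6 km): east 39.6 sin 182° = -1.38, north 39.6 cos 182° = -39.58
Leg 3 (348°, 32.6 km): east 32.6 sin 348° = -6.78, north 32.6 cos 348° = 31.89
Net displacement: 11.58 east, 6.65 north. Direction back to start is (-11.58, -6.65): bearing = atan2(-11.58, -6.65) mod 360° = 240.12° ≈ 240°.

240°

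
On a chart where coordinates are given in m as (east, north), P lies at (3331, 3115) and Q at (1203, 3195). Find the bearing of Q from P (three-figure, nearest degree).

Δeast = 1203 − 3331 = -2128.00; Δnorth = 3195 − 3115 = 80.00.
Bearing = atan2(Δeast, Δnorth) mod 360° = 272.15° ≈ 272°.

272°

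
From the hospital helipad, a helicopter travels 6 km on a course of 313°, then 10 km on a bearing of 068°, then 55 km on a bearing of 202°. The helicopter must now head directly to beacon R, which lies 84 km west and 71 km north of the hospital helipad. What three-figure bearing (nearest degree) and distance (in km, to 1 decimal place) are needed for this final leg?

329°, 133.0 km

Leg 1 (313°, 6 km): east 6 sin 313° = -4.39, north 6 cos 313° = 4.09
Leg 2 (068°, 10 km): east 10 sin 68° = 9.27, north 10 cos 68° = 3.75
Leg 3 (202°, 55 km): east 55 sin 202° = -20.60, north 55 cos 202° = -51.00
Current position: (-15.72, -43.16). Target: (-84, 71). Remaining: Δeast = -68.28, Δnorth = 114.16.
Bearing = atan2(-68.28, 114.16) mod 360° = 329.12°; distance = √((-68.28)² + (114.16)²) = 133.019 km.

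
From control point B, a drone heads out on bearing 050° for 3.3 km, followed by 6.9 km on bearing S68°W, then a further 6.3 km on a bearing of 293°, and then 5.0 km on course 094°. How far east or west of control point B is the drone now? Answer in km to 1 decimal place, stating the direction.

4.7 km west

Leg 1 (050°, 3.3 km): east 3.3 sin 50° = 2.53, north 3.3 cos 50° = 2.12
Leg 2 (S68°W, 6.9 km): east 6.9 sin 248° = -6.40, north 6.9 cos 248° = -2.58
Leg 3 (293°, 6.3 km): east 6.3 sin 293° = -5.80, north 6.3 cos 293° = 2.46
Leg 4 (094°, 5.0 km): east 5.0 sin 94° = 4.99, north 5.0 cos 94° = -0.35
Net east component: -4.68 km.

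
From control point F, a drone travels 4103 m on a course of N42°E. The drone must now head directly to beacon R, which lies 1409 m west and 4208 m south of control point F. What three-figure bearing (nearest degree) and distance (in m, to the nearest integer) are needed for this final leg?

Leg 1 (N42°E, 4103 m): east 4103 sin 42° = 2745.44, north 4103 cos 42° = 3049.12
Current position: (2745.44, 3049.12). Target: (-1409, -4208). Remaining: Δeast = -4154.44, Δnorth = -7257.12.
Bearing = atan2(-4154.44, -7257.12) mod 360° = 209.79°; distance = √((-4154.44)² + (-7257.12)²) = 8362.131 m.

210°, 8362 m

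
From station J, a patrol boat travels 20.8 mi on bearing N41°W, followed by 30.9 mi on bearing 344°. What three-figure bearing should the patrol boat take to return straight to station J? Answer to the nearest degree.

154°

Leg 1 (N41°W, 20.8 mi): east 20.8 sin 319° = -13.65, north 20.8 cos 319° = 15.70
Leg 2 (344°, 30.9 mi): east 30.9 sin 344° = -8.52, north 30.9 cos 344° = 29.70
Net displacement: -22.16 east, 45.40 north. Direction back to start is (22.16, -45.40): bearing = atan2(22.16, -45.40) mod 360° = 153.98° ≈ 154°.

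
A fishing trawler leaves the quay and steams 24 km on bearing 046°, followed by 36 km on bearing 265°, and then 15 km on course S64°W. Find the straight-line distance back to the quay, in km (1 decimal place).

32.8 km

Leg 1 (046°, 24 km): east 24 sin 46° = 17.26, north 24 cos 46° = 16.67
Leg 2 (265°, 36 km): east 36 sin 265° = -35.86, north 36 cos 265° = -3.14
Leg 3 (S64°W, 15 km): east 15 sin 244° = -13.48, north 15 cos 244° = -6.58
Net: -32.08 east, 6.96 north. Distance = √((-32.08)² + (6.96)²) = 32.827 km.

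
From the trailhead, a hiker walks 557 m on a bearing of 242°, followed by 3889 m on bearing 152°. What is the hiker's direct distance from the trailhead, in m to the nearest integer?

Leg 1 (242°, 557 m): east 557 sin 242° = -491.80, north 557 cos 242° = -261.50
Leg 2 (152°, 3889 m): east 3889 sin 152° = 1825.77, north 3889 cos 152° = -3433.78
Net: 1333.97 east, -3695.28 north. Distance = √((1333.97)² + (-3695.28)²) = 3928.686 m.

3929 m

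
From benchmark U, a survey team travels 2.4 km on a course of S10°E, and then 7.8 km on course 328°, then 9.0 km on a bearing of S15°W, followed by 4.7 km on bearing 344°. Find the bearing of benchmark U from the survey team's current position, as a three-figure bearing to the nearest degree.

091°

Leg 1 (S10°E, 2.4 km): east 2.4 sin 170° = 0.42, north 2.4 cos 170° = -2.36
Leg 2 (328°, 7.8 km): east 7.8 sin 328° = -4.13, north 7.8 cos 328° = 6.61
Leg 3 (S15°W, 9.0 km): east 9.0 sin 195° = -2.33, north 9.0 cos 195° = -8.69
Leg 4 (344°, 4.7 km): east 4.7 sin 344° = -1.30, north 4.7 cos 344° = 4.52
Net displacement: -7.34 east, 0.08 north. Direction back to start is (7.34, -0.08): bearing = atan2(7.34, -0.08) mod 360° = 90.59° ≈ 091°.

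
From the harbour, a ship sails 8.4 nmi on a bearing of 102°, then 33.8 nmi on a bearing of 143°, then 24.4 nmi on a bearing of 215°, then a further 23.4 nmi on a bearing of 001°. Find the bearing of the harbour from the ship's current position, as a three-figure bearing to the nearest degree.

329°

Leg 1 (102°, 8.4 nmi): east 8.4 sin 102° = 8.22, north 8.4 cos 102° = -1.75
Leg 2 (143°, 33.8 nmi): east 33.8 sin 143° = 20.34, north 33.8 cos 143° = -26.99
Leg 3 (215°, 24.4 nmi): east 24.4 sin 215° = -14.00, north 24.4 cos 215° = -19.99
Leg 4 (001°, 23.4 nmi): east 23.4 sin 1° = 0.41, north 23.4 cos 1° = 23.40
Net displacement: 14.97 east, -25.33 north. Direction back to start is (-14.97, 25.33): bearing = atan2(-14.97, 25.33) mod 360° = 329.42° ≈ 329°.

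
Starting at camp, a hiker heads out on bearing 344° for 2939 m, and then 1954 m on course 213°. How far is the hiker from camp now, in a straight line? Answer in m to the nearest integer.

2218 m

Leg 1 (344°, 2939 m): east 2939 sin 344° = -810.10, north 2939 cos 344° = 2825.15
Leg 2 (213°, 1954 m): east 1954 sin 213° = -1064.22, north 1954 cos 213° = -1638.76
Net: -1874.32 east, 1186.39 north. Distance = √((-1874.32)² + (1186.39)²) = 2218.242 m.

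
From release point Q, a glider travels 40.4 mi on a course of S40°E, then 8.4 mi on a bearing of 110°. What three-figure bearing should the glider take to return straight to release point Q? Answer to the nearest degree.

Leg 1 (S40°E, 40.4 mi): east 40.4 sin 140° = 25.97, north 40.4 cos 140° = -30.95
Leg 2 (110°, 8.4 mi): east 8.4 sin 110° = 7.89, north 8.4 cos 110° = -2.87
Net displacement: 33.86 east, -33.82 north. Direction back to start is (-33.86, 33.82): bearing = atan2(-33.86, 33.82) mod 360° = 314.97° ≈ 315°.

315°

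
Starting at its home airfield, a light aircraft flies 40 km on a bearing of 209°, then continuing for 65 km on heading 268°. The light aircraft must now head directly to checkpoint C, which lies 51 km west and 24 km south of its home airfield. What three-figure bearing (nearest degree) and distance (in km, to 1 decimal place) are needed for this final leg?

068°, 35.9 km

Leg 1 (209°, 40 km): east 40 sin 209° = -19.39, north 40 cos 209° = -34.98
Leg 2 (268°, 65 km): east 65 sin 268° = -64.96, north 65 cos 268° = -2.27
Current position: (-84.35, -37.25). Target: (-51, -24). Remaining: Δeast = 33.35, Δnorth = 13.25.
Bearing = atan2(33.35, 13.25) mod 360° = 68.33°; distance = √((33.35)² + (13.25)²) = 35.890 km.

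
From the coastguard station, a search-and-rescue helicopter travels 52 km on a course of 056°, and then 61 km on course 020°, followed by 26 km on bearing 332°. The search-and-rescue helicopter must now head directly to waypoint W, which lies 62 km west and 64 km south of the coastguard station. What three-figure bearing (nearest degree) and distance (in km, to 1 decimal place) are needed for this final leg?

Leg 1 (056°, 52 km): east 52 sin 56° = 43.11, north 52 cos 56° = 29.08
Leg 2 (020°, 61 km): east 61 sin 20° = 20.86, north 61 cos 20° = 57.32
Leg 3 (332°, 26 km): east 26 sin 332° = -12.21, north 26 cos 332° = 22.96
Current position: (51.77, 109.36). Target: (-62, -64). Remaining: Δeast = -113.77, Δnorth = -173.36.
Bearing = atan2(-113.77, -173.36) mod 360° = 213.28°; distance = √((-113.77)² + (-173.36)²) = 207.353 km.

213°, 207.4 km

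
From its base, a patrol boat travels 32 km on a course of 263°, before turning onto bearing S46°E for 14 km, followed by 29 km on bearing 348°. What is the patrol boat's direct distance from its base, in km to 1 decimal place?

31.4 km

Leg 1 (263°, 32 km): east 32 sin 263° = -31.76, north 32 cos 263° = -3.90
Leg 2 (S46°E, 14 km): east 14 sin 134° = 10.07, north 14 cos 134° = -9.73
Leg 3 (348°, 29 km): east 29 sin 348° = -6.03, north 29 cos 348° = 28.37
Net: -27.72 east, 14.74 north. Distance = √((-27.72)² + (14.74)²) = 31.396 km.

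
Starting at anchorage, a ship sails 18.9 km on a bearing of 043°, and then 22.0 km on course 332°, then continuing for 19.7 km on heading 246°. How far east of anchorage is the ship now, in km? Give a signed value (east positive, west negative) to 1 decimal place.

Leg 1 (043°, 18.9 km): east 18.9 sin 43° = 12.89, north 18.9 cos 43° = 13.82
Leg 2 (332°, 22.0 km): east 22.0 sin 332° = -10.33, north 22.0 cos 332° = 19.42
Leg 3 (246°, 19.7 km): east 19.7 sin 246° = -18.00, north 19.7 cos 246° = -8.01
Net east component: -15.44 km.

-15.4 km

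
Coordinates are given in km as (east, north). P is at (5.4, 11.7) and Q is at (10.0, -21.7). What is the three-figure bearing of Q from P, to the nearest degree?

Δeast = 10.0 − 5.4 = 4.60; Δnorth = -21.7 − 11.7 = -33.40.
Bearing = atan2(Δeast, Δnorth) mod 360° = 172.16° ≈ 172°.

172°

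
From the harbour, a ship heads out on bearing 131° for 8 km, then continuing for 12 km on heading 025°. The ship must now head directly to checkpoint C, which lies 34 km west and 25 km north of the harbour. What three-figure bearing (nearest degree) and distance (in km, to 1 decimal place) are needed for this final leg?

Leg 1 (131°, 8 km): east 8 sin 131° = 6.04, north 8 cos 131° = -5.25
Leg 2 (025°, 12 km): east 12 sin 25° = 5.07, north 12 cos 25° = 10.88
Current position: (11.11, 5.63). Target: (-34, 25). Remaining: Δeast = -45.11, Δnorth = 19.37.
Bearing = atan2(-45.11, 19.37) mod 360° = 293.24°; distance = √((-45.11)² + (19.37)²) = 49.093 km.

293°, 49.1 km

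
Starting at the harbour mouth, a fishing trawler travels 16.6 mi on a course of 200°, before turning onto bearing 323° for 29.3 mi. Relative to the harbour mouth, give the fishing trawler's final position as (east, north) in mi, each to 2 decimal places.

Leg 1 (200°, 16.6 mi): east 16.6 sin 200° = -5.68, north 16.6 cos 200° = -15.60
Leg 2 (323°, 29.3 mi): east 29.3 sin 323° = -17.63, north 29.3 cos 323° = 23.40
Summing: -23.31 mi east, 7.80 mi north → (-23.31, 7.80).

(-23.31, 7.80)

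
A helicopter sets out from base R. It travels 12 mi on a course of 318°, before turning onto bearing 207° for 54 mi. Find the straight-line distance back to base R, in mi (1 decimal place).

50.9 mi

Leg 1 (318°, 12 mi): east 12 sin 318° = -8.03, north 12 cos 318° = 8.92
Leg 2 (207°, 54 mi): east 54 sin 207° = -24.52, north 54 cos 207° = -48.11
Net: -32.55 east, -39.20 north. Distance = √((-32.55)² + (-39.20)²) = 50.947 mi.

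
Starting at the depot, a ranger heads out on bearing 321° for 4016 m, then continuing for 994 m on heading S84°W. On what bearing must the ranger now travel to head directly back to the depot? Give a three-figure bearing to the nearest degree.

Leg 1 (321°, 4016 m): east 4016 sin 321° = -2527.35, north 4016 cos 321° = 3121.02
Leg 2 (S84°W, 994 m): east 994 sin 264° = -988.55, north 994 cos 264° = -103.90
Net displacement: -3515.91 east, 3017.12 north. Direction back to start is (3515.91, -3017.12): bearing = atan2(3515.91, -3017.12) mod 360° = 130.63° ≈ 131°.

131°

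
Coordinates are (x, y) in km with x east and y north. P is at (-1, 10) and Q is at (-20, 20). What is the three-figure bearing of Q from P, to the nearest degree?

Δeast = -20 − -1 = -19.00; Δnorth = 20 − 10 = 10.00.
Bearing = atan2(Δeast, Δnorth) mod 360° = 297.76° ≈ 298°.

298°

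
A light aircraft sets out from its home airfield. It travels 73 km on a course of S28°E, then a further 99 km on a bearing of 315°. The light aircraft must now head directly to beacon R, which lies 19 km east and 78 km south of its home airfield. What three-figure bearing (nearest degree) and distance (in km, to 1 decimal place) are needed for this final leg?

Leg 1 (S28°E, 73 km): east 73 sin 152° = 34.27, north 73 cos 152° = -64.46
Leg 2 (315°, 99 km): east 99 sin 315° = -70.00, north 99 cos 315° = 70.00
Current position: (-35.73, 5.55). Target: (19, -78). Remaining: Δeast = 54.73, Δnorth = -83.55.
Bearing = atan2(54.73, -83.55) mod 360° = 146.77°; distance = √((54.73)² + (-83.55)²) = 99.880 km.

147°, 99.9 km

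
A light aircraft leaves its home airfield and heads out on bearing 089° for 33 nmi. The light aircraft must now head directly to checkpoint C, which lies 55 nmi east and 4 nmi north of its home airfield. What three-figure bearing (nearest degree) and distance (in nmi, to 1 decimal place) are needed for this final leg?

081°, 22.3 nmi

Leg 1 (089°, 33 nmi): east 33 sin 89° = 32.99, north 33 cos 89° = 0.58
Current position: (32.99, 0.58). Target: (55, 4). Remaining: Δeast = 22.01, Δnorth = 3.42.
Bearing = atan2(22.01, 3.42) mod 360° = 81.16°; distance = √((22.01)² + (3.42)²) = 22.270 nmi.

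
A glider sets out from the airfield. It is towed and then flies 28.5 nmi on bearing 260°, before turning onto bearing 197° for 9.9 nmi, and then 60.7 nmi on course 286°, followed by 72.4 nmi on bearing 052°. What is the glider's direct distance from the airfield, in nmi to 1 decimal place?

56.9 nmi

Leg 1 (260°, 28.5 nmi): east 28.5 sin 260° = -28.07, north 28.5 cos 260° = -4.95
Leg 2 (197°, 9.9 nmi): east 9.9 sin 197° = -2.89, north 9.9 cos 197° = -9.47
Leg 3 (286°, 60.7 nmi): east 60.7 sin 286° = -58.35, north 60.7 cos 286° = 16.73
Leg 4 (052°, 72.4 nmi): east 72.4 sin 52° = 57.05, north 72.4 cos 52° = 44.57
Net: -32.26 east, 46.89 north. Distance = √((-32.26)² + (46.89)²) = 56.913 nmi.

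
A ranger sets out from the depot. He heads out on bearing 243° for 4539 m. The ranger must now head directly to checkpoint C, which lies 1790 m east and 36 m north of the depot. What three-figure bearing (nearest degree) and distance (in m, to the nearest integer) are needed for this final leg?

070°, 6200 m

Leg 1 (243°, 4539 m): east 4539 sin 243° = -4044.28, north 4539 cos 243° = -2060.66
Current position: (-4044.28, -2060.66). Target: (1790, 36). Remaining: Δeast = 5834.28, Δnorth = 2096.66.
Bearing = atan2(5834.28, 2096.66) mod 360° = 70.23°; distance = √((5834.28)² + (2096.66)²) = 6199.581 m.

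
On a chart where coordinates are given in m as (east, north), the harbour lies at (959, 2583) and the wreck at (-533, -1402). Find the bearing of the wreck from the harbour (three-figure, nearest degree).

Δeast = -533 − 959 = -1492.00; Δnorth = -1402 − 2583 = -3985.00.
Bearing = atan2(Δeast, Δnorth) mod 360° = 200.53° ≈ 201°.

201°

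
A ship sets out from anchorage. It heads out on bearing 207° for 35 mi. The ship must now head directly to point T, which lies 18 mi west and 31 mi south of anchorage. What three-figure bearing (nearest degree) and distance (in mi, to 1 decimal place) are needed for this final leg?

275°, 2.1 mi

Leg 1 (207°, 35 mi): east 35 sin 207° = -15.89, north 35 cos 207° = -31.19
Current position: (-15.89, -31.19). Target: (-18, -31). Remaining: Δeast = -2.11, Δnorth = 0.19.
Bearing = atan2(-2.11, 0.19) mod 360° = 275.02°; distance = √((-2.11)² + (0.19)²) = 2.118 mi.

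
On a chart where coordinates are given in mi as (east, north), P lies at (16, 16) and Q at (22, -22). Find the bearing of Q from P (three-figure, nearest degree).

Δeast = 22 − 16 = 6.00; Δnorth = -22 − 16 = -38.00.
Bearing = atan2(Δeast, Δnorth) mod 360° = 171.03° ≈ 171°.

171°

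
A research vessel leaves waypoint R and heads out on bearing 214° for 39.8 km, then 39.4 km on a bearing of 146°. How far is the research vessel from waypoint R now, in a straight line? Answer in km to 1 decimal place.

65.7 km

Leg 1 (214°, 39.8 km): east 39.8 sin 214° = -22.26, north 39.8 cos 214° = -33.00
Leg 2 (146°, 39.4 km): east 39.4 sin 146° = 22.03, north 39.4 cos 146° = -32.66
Net: -0.22 east, -65.66 north. Distance = √((-0.22)² + (-65.66)²) = 65.660 km.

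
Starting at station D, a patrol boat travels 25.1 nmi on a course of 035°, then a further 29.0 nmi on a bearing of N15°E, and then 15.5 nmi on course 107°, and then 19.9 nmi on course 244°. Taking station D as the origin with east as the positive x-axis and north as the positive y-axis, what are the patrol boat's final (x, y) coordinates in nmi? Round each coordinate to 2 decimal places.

(18.84, 35.32)

Leg 1 (035°, 25.1 nmi): east 25.1 sin 35° = 14.40, north 25.1 cos 35° = 20.56
Leg 2 (N15°E, 29.0 nmi): east 29.0 sin 15° = 7.51, north 29.0 cos 15° = 28.01
Leg 3 (107°, 15.5 nmi): east 15.5 sin 107° = 14.82, north 15.5 cos 107° = -4.53
Leg 4 (244°, 19.9 nmi): east 19.9 sin 244° = -17.89, north 19.9 cos 244° = -8.72
Summing: 18.84 nmi east, 35.32 nmi north → (18.84, 35.32).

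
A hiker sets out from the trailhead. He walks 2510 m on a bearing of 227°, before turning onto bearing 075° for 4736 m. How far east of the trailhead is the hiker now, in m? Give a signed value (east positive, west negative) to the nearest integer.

Leg 1 (227°, 2510 m): east 2510 sin 227° = -1835.70, north 2510 cos 227° = -1711.82
Leg 2 (075°, 4736 m): east 4736 sin 75° = 4574.62, north 4736 cos 75° = 1225.77
Net east component: 2738.93 m.

2739 m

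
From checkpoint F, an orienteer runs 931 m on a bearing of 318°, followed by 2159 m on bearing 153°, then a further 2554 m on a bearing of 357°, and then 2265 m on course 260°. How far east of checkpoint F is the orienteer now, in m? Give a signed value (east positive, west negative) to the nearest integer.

Leg 1 (318°, 931 m): east 931 sin 318° = -622.96, north 931 cos 318° = 691.87
Leg 2 (153°, 2159 m): east 2159 sin 153° = 980.17, north 2159 cos 153° = -1923.68
Leg 3 (357°, 2554 m): east 2554 sin 357° = -133.67, north 2554 cos 357° = 2550.50
Leg 4 (260°, 2265 m): east 2265 sin 260° = -2230.59, north 2265 cos 260° = -393.31
Net east component: -2007.05 m.

-2007 m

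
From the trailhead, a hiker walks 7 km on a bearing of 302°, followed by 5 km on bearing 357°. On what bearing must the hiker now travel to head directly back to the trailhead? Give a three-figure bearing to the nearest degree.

Leg 1 (302°, 7 km): east 7 sin 302° = -5.94, north 7 cos 302° = 3.71
Leg 2 (357°, 5 km): east 5 sin 357° = -0.26, north 5 cos 357° = 4.99
Net displacement: -6.20 east, 8.70 north. Direction back to start is (6.20, -8.70): bearing = atan2(6.20, -8.70) mod 360° = 144.54° ≈ 145°.

145°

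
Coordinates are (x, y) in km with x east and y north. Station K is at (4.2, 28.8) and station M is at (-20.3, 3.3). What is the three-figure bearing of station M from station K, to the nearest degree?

Δeast = -20.3 − 4.2 = -24.50; Δnorth = 3.3 − 28.8 = -25.50.
Bearing = atan2(Δeast, Δnorth) mod 360° = 223.85° ≈ 224°.

224°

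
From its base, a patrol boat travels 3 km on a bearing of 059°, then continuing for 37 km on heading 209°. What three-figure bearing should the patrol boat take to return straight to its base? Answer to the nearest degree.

Leg 1 (059°, 3 km): east 3 sin 59° = 2.57, north 3 cos 59° = 1.55
Leg 2 (209°, 37 km): east 37 sin 209° = -17.94, north 37 cos 209° = -32.36
Net displacement: -15.37 east, -30.82 north. Direction back to start is (15.37, 30.82): bearing = atan2(15.37, 30.82) mod 360° = 26.50° ≈ 027°.

027°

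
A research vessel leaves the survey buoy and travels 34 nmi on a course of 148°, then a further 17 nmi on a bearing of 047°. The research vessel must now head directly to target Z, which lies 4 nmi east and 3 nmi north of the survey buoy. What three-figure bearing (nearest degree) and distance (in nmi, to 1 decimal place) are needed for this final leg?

307°, 33.3 nmi

Leg 1 (148°, 34 nmi): east 34 sin 148° = 18.02, north 34 cos 148° = -28.83
Leg 2 (047°, 17 nmi): east 17 sin 47° = 12.43, north 17 cos 47° = 11.59
Current position: (30.45, -17.24). Target: (4, 3). Remaining: Δeast = -26.45, Δnorth = 20.24.
Bearing = atan2(-26.45, 20.24) mod 360° = 307.42°; distance = √((-26.45)² + (20.24)²) = 33.306 nmi.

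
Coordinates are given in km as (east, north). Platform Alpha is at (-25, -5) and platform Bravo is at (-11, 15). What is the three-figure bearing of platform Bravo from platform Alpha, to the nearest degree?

Δeast = -11 − -25 = 14.00; Δnorth = 15 − -5 = 20.00.
Bearing = atan2(Δeast, Δnorth) mod 360° = 34.99° ≈ 035°.

035°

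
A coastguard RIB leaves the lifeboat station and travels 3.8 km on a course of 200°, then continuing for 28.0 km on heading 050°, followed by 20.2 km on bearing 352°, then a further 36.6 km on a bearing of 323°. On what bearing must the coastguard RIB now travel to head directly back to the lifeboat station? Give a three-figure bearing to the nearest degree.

176°

Leg 1 (200°, 3.8 km): east 3.8 sin 200° = -1.30, north 3.8 cos 200° = -3.57
Leg 2 (050°, 28.0 km): east 28.0 sin 50° = 21.45, north 28.0 cos 50° = 18.00
Leg 3 (352°, 20.2 km): east 20.2 sin 352° = -2.81, north 20.2 cos 352° = 20.00
Leg 4 (323°, 36.6 km): east 36.6 sin 323° = -22.03, north 36.6 cos 323° = 29.23
Net displacement: -4.69 east, 63.66 north. Direction back to start is (4.69, -63.66): bearing = atan2(4.69, -63.66) mod 360° = 175.79° ≈ 176°.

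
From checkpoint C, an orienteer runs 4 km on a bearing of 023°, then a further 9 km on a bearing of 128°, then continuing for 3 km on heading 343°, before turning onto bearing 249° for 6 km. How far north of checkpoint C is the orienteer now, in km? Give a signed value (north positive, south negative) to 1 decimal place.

Leg 1 (023°, 4 km): east 4 sin 23° = 1.56, north 4 cos 23° = 3.68
Leg 2 (128°, 9 km): east 9 sin 128° = 7.09, north 9 cos 128° = -5.54
Leg 3 (343°, 3 km): east 3 sin 343° = -0.88, north 3 cos 343° = 2.87
Leg 4 (249°, 6 km): east 6 sin 249° = -5.60, north 6 cos 249° = -2.15
Net north component: -1.14 km.

-1.1 km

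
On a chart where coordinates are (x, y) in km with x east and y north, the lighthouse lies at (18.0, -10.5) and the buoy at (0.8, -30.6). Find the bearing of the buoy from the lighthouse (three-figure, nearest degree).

221°

Δeast = 0.8 − 18.0 = -17.20; Δnorth = -30.6 − -10.5 = -20.10.
Bearing = atan2(Δeast, Δnorth) mod 360° = 220.55° ≈ 221°.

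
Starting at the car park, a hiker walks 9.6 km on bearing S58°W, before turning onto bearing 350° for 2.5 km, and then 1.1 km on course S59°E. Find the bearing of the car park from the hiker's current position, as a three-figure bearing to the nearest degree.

067°

Leg 1 (S58°W, 9.6 km): east 9.6 sin 238° = -8.14, north 9.6 cos 238° = -5.09
Leg 2 (350°, 2.5 km): east 2.5 sin 350° = -0.43, north 2.5 cos 350° = 2.46
Leg 3 (S59°E, 1.1 km): east 1.1 sin 121° = 0.94, north 1.1 cos 121° = -0.57
Net displacement: -7.63 east, -3.19 north. Direction back to start is (7.63, 3.19): bearing = atan2(7.63, 3.19) mod 360° = 67.31° ≈ 067°.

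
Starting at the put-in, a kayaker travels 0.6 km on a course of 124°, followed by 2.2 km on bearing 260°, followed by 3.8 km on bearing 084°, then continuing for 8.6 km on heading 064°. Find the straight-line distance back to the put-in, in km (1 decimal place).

Leg 1 (124°, 0.6 km): east 0.6 sin 124° = 0.50, north 0.6 cos 124° = -0.34
Leg 2 (260°, 2.2 km): east 2.2 sin 260° = -2.17, north 2.2 cos 260° = -0.38
Leg 3 (084°, 3.8 km): east 3.8 sin 84° = 3.78, north 3.8 cos 84° = 0.40
Leg 4 (064°, 8.6 km): east 8.6 sin 64° = 7.73, north 8.6 cos 64° = 3.77
Net: 9.84 east, 3.45 north. Distance = √((9.84)² + (3.45)²) = 10.427 km.

10.4 km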